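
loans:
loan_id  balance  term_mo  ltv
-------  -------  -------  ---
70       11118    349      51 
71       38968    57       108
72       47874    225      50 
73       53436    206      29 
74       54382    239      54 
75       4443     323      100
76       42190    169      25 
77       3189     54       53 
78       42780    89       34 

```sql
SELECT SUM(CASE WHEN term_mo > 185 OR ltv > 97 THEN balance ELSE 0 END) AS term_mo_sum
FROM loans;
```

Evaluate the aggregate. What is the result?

loan_id=70: ✓ → 11118
loan_id=71: ✓ → 38968
loan_id=72: ✓ → 47874
loan_id=73: ✓ → 53436
loan_id=74: ✓ → 54382
loan_id=75: ✓ → 4443
loan_id=76: ✗
loan_id=77: ✗
loan_id=78: ✗
term_mo_sum = 11118 + 38968 + 47874 + 53436 + 54382 + 4443 = 210221

210221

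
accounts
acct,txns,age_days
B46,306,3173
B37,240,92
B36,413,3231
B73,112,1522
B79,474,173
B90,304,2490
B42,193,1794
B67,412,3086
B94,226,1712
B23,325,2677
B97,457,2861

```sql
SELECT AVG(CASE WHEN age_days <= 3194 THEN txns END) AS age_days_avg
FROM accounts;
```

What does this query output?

304.9

acct=B46: ✓ → 306
acct=B37: ✓ → 240
acct=B36: ✗
acct=B73: ✓ → 112
acct=B79: ✓ → 474
acct=B90: ✓ → 304
acct=B42: ✓ → 193
acct=B67: ✓ → 412
acct=B94: ✓ → 226
acct=B23: ✓ → 325
acct=B97: ✓ → 457
age_days_avg = (306 + 240 + 112 + 474 + 304 + 193 + 412 + 226 + 325 + 457) / 10 = 304.9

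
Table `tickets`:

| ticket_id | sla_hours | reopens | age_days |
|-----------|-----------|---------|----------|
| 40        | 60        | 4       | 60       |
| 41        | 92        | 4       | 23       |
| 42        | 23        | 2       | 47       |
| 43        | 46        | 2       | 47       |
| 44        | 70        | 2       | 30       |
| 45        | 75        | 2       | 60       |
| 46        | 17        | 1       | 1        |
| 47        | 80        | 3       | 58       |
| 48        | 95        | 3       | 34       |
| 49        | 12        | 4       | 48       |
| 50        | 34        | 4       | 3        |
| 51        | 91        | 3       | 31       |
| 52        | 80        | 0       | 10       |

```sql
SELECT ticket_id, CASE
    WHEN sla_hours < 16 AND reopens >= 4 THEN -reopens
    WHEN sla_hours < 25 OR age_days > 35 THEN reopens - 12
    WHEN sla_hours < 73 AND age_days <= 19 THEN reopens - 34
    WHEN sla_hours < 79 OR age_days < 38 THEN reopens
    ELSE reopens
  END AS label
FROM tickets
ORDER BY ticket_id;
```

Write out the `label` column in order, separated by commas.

ticket_id=40: sla_hours < 25 OR age_days > 35 → -8
ticket_id=41: sla_hours < 79 OR age_days < 38 → 4
ticket_id=42: sla_hours < 25 OR age_days > 35 → -10
ticket_id=43: sla_hours < 25 OR age_days > 35 → -10
ticket_id=44: sla_hours < 79 OR age_days < 38 → 2
ticket_id=45: sla_hours < 25 OR age_days > 35 → -10
ticket_id=46: sla_hours < 25 OR age_days > 35 → -11
ticket_id=47: sla_hours < 25 OR age_days > 35 → -9
ticket_id=48: sla_hours < 79 OR age_days < 38 → 3
ticket_id=49: sla_hours < 16 AND reopens >= 4 → -4
ticket_id=50: sla_hours < 73 AND age_days <= 19 → -30
ticket_id=51: sla_hours < 79 OR age_days < 38 → 3
ticket_id=52: sla_hours < 79 OR age_days < 38 → 0

-8, 4, -10, -10, 2, -10, -11, -9, 3, -4, -30, 3, 0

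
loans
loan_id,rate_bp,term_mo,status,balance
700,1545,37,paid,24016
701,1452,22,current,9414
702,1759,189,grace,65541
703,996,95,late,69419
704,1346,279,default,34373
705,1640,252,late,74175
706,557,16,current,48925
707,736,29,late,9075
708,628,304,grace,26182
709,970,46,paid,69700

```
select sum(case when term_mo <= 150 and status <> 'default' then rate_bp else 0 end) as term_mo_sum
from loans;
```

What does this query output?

loan_id=700: ✓ → 1545
loan_id=701: ✓ → 1452
loan_id=702: ✗
loan_id=703: ✓ → 996
loan_id=704: ✗
loan_id=705: ✗
loan_id=706: ✓ → 557
loan_id=707: ✓ → 736
loan_id=708: ✗
loan_id=709: ✓ → 970
term_mo_sum = 1545 + 1452 + 996 + 557 + 736 + 970 = 6256

6256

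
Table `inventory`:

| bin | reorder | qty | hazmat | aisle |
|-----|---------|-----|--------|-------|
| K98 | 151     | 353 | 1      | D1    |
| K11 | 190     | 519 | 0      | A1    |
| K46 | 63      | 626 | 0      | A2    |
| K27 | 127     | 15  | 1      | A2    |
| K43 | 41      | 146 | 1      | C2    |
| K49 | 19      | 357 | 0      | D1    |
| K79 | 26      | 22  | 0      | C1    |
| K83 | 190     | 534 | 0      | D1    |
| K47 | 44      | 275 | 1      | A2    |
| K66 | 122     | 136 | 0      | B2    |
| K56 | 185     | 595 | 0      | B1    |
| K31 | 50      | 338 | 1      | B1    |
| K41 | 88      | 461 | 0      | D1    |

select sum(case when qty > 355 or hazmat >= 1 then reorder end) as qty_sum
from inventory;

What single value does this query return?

1148

bin=K98: ✓ → 151
bin=K11: ✓ → 190
bin=K46: ✓ → 63
bin=K27: ✓ → 127
bin=K43: ✓ → 41
bin=K49: ✓ → 19
bin=K79: ✗
bin=K83: ✓ → 190
bin=K47: ✓ → 44
bin=K66: ✗
bin=K56: ✓ → 185
bin=K31: ✓ → 50
bin=K41: ✓ → 88
qty_sum = 151 + 190 + 63 + 127 + 41 + 19 + 190 + 44 + 185 + 50 + 88 = 1148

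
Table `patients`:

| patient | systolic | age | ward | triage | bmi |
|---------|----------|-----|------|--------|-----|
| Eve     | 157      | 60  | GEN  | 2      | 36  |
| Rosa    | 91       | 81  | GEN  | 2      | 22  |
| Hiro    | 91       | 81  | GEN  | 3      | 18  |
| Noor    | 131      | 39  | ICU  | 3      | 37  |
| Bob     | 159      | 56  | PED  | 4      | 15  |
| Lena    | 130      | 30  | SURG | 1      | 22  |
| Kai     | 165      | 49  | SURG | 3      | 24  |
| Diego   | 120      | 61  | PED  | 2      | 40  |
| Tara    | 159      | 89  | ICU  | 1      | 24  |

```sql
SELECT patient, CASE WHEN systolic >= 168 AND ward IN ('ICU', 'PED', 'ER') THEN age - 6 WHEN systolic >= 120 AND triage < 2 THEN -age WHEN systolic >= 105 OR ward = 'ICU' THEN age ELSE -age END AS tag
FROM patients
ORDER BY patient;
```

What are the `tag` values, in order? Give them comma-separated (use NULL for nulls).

patient=Bob: systolic >= 105 OR ward = 'ICU' → 56
patient=Diego: systolic >= 105 OR ward = 'ICU' → 61
patient=Eve: systolic >= 105 OR ward = 'ICU' → 60
patient=Hiro: ELSE → -81
patient=Kai: systolic >= 105 OR ward = 'ICU' → 49
patient=Lena: systolic >= 120 AND triage < 2 → -30
patient=Noor: systolic >= 105 OR ward = 'ICU' → 39
patient=Rosa: ELSE → -81
patient=Tara: systolic >= 120 AND triage < 2 → -89

56, 61, 60, -81, 49, -30, 39, -81, -89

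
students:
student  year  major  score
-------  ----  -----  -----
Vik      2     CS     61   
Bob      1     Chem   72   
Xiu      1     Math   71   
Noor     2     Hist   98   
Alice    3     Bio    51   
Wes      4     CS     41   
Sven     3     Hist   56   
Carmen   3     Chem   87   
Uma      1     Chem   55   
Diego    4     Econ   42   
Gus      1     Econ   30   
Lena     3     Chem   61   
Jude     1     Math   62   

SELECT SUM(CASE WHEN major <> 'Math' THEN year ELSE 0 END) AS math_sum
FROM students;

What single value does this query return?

27

student=Vik: ✓ → 2
student=Bob: ✓ → 1
student=Xiu: ✗
student=Noor: ✓ → 2
student=Alice: ✓ → 3
student=Wes: ✓ → 4
student=Sven: ✓ → 3
student=Carmen: ✓ → 3
student=Uma: ✓ → 1
student=Diego: ✓ → 4
student=Gus: ✓ → 1
student=Lena: ✓ → 3
student=Jude: ✗
math_sum = 2 + 1 + 2 + 3 + 4 + 3 + 3 + 1 + 4 + 1 + 3 = 27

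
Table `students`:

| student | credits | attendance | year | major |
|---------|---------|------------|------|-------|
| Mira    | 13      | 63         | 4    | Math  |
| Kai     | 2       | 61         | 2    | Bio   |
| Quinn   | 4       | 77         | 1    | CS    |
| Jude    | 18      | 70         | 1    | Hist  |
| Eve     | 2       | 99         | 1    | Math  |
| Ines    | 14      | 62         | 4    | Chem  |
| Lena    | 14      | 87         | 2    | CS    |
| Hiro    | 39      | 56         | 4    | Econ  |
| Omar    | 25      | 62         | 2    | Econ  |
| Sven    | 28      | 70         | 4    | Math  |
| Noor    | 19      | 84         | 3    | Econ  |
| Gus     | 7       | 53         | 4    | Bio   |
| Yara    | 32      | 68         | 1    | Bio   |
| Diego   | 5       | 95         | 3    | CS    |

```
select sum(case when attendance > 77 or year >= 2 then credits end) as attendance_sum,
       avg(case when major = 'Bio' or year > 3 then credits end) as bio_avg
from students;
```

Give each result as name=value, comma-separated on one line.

[attendance_sum: attendance > 77 or year >= 2]
student=Mira: ✓ → 13
student=Kai: ✓ → 2
student=Quinn: ✗
student=Jude: ✗
student=Eve: ✓ → 2
student=Ines: ✓ → 14
student=Lena: ✓ → 14
student=Hiro: ✓ → 39
student=Omar: ✓ → 25
student=Sven: ✓ → 28
student=Noor: ✓ → 19
student=Gus: ✓ → 7
student=Yara: ✗
student=Diego: ✓ → 5
attendance_sum = 13 + 2 + 2 + 14 + 14 + 39 + 25 + 28 + 19 + 7 + 5 = 168
—
[bio_avg: major = 'Bio' or year > 3]
student=Mira: ✓ → 13
student=Kai: ✓ → 2
student=Quinn: ✗
student=Jude: ✗
student=Eve: ✗
student=Ines: ✓ → 14
student=Lena: ✗
student=Hiro: ✓ → 39
student=Omar: ✗
student=Sven: ✓ → 28
student=Noor: ✗
student=Gus: ✓ → 7
student=Yara: ✓ → 32
student=Diego: ✗
bio_avg = (13 + 2 + 14 + 39 + 28 + 7 + 32) / 7 = 19.2857142857

attendance_sum=168, bio_avg=19.2857142857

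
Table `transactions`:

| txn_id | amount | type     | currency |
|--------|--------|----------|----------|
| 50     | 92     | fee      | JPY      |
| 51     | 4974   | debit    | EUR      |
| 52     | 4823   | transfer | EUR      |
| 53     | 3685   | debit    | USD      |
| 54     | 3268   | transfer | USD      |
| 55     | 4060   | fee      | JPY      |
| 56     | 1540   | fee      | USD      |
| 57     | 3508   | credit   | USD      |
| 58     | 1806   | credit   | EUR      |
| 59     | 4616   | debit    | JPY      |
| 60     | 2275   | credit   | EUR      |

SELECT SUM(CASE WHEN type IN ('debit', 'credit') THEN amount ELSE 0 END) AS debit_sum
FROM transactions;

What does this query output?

20864

txn_id=50: ✗
txn_id=51: ✓ → 4974
txn_id=52: ✗
txn_id=53: ✓ → 3685
txn_id=54: ✗
txn_id=55: ✗
txn_id=56: ✗
txn_id=57: ✓ → 3508
txn_id=58: ✓ → 1806
txn_id=59: ✓ → 4616
txn_id=60: ✓ → 2275
debit_sum = 4974 + 3685 + 3508 + 1806 + 4616 + 2275 = 20864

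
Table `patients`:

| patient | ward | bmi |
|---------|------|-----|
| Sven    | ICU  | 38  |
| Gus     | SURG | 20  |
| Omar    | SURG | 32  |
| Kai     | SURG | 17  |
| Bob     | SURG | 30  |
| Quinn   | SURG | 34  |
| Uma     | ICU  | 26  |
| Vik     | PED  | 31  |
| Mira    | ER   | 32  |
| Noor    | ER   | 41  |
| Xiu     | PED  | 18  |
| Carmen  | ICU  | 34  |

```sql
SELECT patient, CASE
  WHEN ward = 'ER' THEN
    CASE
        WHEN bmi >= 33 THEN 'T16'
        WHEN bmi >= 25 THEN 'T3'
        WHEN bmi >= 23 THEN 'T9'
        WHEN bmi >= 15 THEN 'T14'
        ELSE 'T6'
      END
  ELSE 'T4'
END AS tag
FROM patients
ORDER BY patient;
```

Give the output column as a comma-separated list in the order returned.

T4, T4, T4, T4, T3, T16, T4, T4, T4, T4, T4, T4

patient=Bob: ward='SURG' → outer ELSE → T4
patient=Carmen: ward='ICU' → outer ELSE → T4
patient=Gus: ward='SURG' → outer ELSE → T4
patient=Kai: ward='SURG' → outer ELSE → T4
patient=Mira: ward='ER' → inner[bmi >= 25] → T3
patient=Noor: ward='ER' → inner[bmi >= 33] → T16
patient=Omar: ward='SURG' → outer ELSE → T4
patient=Quinn: ward='SURG' → outer ELSE → T4
patient=Sven: ward='ICU' → outer ELSE → T4
patient=Uma: ward='ICU' → outer ELSE → T4
patient=Vik: ward='PED' → outer ELSE → T4
patient=Xiu: ward='PED' → outer ELSE → T4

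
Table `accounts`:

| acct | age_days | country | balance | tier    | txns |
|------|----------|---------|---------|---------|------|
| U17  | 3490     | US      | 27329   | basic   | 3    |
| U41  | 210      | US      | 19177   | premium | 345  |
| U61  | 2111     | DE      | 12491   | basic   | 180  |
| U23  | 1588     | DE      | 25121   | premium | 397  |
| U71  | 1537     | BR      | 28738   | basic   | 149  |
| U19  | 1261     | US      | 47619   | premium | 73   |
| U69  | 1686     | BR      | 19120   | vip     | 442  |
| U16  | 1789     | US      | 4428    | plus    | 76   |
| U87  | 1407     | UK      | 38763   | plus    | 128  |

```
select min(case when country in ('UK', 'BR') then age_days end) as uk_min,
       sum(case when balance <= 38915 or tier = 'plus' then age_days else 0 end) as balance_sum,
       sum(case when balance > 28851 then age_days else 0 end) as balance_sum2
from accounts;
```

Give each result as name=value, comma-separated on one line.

[uk_min: country in ('UK', 'BR')]
acct=U17: ✗
acct=U41: ✗
acct=U61: ✗
acct=U23: ✗
acct=U71: ✓ → 1537
acct=U19: ✗
acct=U69: ✓ → 1686
acct=U16: ✗
acct=U87: ✓ → 1407
uk_min = MIN(1537, 1686, 1407) = 1407
—
[balance_sum: balance <= 38915 or tier = 'plus']
acct=U17: ✓ → 3490
acct=U41: ✓ → 210
acct=U61: ✓ → 2111
acct=U23: ✓ → 1588
acct=U71: ✓ → 1537
acct=U19: ✗
acct=U69: ✓ → 1686
acct=U16: ✓ → 1789
acct=U87: ✓ → 1407
balance_sum = 3490 + 210 + 2111 + 1588 + 1537 + 1686 + 1789 + 1407 = 13818
—
[balance_sum2: balance > 28851]
acct=U17: ✗
acct=U41: ✗
acct=U61: ✗
acct=U23: ✗
acct=U71: ✗
acct=U19: ✓ → 1261
acct=U69: ✗
acct=U16: ✗
acct=U87: ✓ → 1407
balance_sum2 = 1261 + 1407 = 2668

uk_min=1407, balance_sum=13818, balance_sum2=2668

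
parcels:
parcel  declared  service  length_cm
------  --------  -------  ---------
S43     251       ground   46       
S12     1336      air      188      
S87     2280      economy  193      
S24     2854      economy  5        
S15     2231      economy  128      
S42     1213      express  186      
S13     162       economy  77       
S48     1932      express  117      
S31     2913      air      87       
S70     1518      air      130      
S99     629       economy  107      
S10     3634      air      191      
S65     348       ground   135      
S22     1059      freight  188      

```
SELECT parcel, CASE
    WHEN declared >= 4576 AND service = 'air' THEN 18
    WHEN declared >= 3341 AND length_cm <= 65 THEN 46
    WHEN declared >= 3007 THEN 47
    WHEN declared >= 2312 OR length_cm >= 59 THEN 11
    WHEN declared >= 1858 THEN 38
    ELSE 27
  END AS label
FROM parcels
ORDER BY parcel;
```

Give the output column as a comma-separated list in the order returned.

47, 11, 11, 11, 11, 11, 11, 11, 27, 11, 11, 11, 11, 11

parcel=S10: declared >= 3007 → 47
parcel=S12: declared >= 2312 OR length_cm >= 59 → 11
parcel=S13: declared >= 2312 OR length_cm >= 59 → 11
parcel=S15: declared >= 2312 OR length_cm >= 59 → 11
parcel=S22: declared >= 2312 OR length_cm >= 59 → 11
parcel=S24: declared >= 2312 OR length_cm >= 59 → 11
parcel=S31: declared >= 2312 OR length_cm >= 59 → 11
parcel=S42: declared >= 2312 OR length_cm >= 59 → 11
parcel=S43: ELSE → 27
parcel=S48: declared >= 2312 OR length_cm >= 59 → 11
parcel=S65: declared >= 2312 OR length_cm >= 59 → 11
parcel=S70: declared >= 2312 OR length_cm >= 59 → 11
parcel=S87: declared >= 2312 OR length_cm >= 59 → 11
parcel=S99: declared >= 2312 OR length_cm >= 59 → 11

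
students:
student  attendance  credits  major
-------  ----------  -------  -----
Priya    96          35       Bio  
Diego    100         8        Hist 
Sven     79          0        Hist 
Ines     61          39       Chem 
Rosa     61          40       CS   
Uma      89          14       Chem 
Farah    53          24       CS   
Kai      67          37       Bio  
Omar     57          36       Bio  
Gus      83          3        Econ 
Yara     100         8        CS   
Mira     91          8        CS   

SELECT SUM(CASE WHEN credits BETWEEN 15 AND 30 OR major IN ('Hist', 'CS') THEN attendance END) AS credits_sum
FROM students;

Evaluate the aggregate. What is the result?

student=Priya: ✗
student=Diego: ✓ → 100
student=Sven: ✓ → 79
student=Ines: ✗
student=Rosa: ✓ → 61
student=Uma: ✗
student=Farah: ✓ → 53
student=Kai: ✗
student=Omar: ✗
student=Gus: ✗
student=Yara: ✓ → 100
student=Mira: ✓ → 91
credits_sum = 100 + 79 + 61 + 53 + 100 + 91 = 484

484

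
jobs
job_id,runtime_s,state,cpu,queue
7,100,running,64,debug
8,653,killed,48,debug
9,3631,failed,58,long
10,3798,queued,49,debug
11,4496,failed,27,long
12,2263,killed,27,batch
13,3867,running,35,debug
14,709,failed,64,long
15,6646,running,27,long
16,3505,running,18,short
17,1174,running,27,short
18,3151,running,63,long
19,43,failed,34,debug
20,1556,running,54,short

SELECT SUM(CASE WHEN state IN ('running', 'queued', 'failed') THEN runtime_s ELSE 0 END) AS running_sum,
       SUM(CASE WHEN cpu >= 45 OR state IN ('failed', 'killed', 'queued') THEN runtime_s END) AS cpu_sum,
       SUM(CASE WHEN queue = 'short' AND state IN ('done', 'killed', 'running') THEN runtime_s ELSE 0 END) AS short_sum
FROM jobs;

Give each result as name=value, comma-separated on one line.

running_sum=32676, cpu_sum=20400, short_sum=6235

[running_sum: state IN ('running', 'queued', 'failed')]
job_id=7: ✓ → 100
job_id=8: ✗
job_id=9: ✓ → 3631
job_id=10: ✓ → 3798
job_id=11: ✓ → 4496
job_id=12: ✗
job_id=13: ✓ → 3867
job_id=14: ✓ → 709
job_id=15: ✓ → 6646
job_id=16: ✓ → 3505
job_id=17: ✓ → 1174
job_id=18: ✓ → 3151
job_id=19: ✓ → 43
job_id=20: ✓ → 1556
running_sum = 100 + 3631 + 3798 + 4496 + 3867 + 709 + 6646 + 3505 + 1174 + 3151 + 43 + 1556 = 32676
—
[cpu_sum: cpu >= 45 OR state IN ('failed', 'killed', 'queued')]
job_id=7: ✓ → 100
job_id=8: ✓ → 653
job_id=9: ✓ → 3631
job_id=10: ✓ → 3798
job_id=11: ✓ → 4496
job_id=12: ✓ → 2263
job_id=13: ✗
job_id=14: ✓ → 709
job_id=15: ✗
job_id=16: ✗
job_id=17: ✗
job_id=18: ✓ → 3151
job_id=19: ✓ → 43
job_id=20: ✓ → 1556
cpu_sum = 100 + 653 + 3631 + 3798 + 4496 + 2263 + 709 + 3151 + 43 + 1556 = 20400
—
[short_sum: queue = 'short' AND state IN ('done', 'killed', 'running')]
job_id=7: ✗
job_id=8: ✗
job_id=9: ✗
job_id=10: ✗
job_id=11: ✗
job_id=12: ✗
job_id=13: ✗
job_id=14: ✗
job_id=15: ✗
job_id=16: ✓ → 3505
job_id=17: ✓ → 1174
job_id=18: ✗
job_id=19: ✗
job_id=20: ✓ → 1556
short_sum = 3505 + 1174 + 1556 = 6235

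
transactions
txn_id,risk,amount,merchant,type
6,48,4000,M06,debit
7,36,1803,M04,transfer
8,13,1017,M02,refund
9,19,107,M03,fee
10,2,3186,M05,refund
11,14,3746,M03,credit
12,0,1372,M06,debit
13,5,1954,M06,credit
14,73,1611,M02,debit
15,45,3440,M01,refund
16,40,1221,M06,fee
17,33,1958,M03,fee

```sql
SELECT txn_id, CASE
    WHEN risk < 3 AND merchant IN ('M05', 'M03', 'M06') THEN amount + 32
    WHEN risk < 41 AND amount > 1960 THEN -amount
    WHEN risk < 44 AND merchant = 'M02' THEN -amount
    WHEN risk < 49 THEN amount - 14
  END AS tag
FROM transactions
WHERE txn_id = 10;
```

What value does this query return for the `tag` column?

txn_id = 10: risk=2, amount=3186, merchant=M05, type=refund.
risk < 3 AND merchant IN ('M05', 'M03', 'M06') → true → 3218

3218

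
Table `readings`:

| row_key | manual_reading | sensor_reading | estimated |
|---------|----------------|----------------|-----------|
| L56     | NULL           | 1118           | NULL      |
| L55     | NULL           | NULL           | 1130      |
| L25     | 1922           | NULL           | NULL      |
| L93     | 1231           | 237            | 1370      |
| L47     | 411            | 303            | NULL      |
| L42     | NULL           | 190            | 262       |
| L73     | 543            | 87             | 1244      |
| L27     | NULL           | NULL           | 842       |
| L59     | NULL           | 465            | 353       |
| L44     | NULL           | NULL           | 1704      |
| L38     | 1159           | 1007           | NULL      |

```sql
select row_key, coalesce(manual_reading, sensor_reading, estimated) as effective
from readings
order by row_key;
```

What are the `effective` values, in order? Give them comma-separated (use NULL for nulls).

row_key=L25: manual_reading=1922 → 1922
row_key=L27: manual_reading=NULL, sensor_reading=NULL, estimated=842 → 842
row_key=L38: manual_reading=1159 → 1159
row_key=L42: manual_reading=NULL, sensor_reading=190 → 190
row_key=L44: manual_reading=NULL, sensor_reading=NULL, estimated=1704 → 1704
row_key=L47: manual_reading=411 → 411
row_key=L55: manual_reading=NULL, sensor_reading=NULL, estimated=1130 → 1130
row_key=L56: manual_reading=NULL, sensor_reading=1118 → 1118
row_key=L59: manual_reading=NULL, sensor_reading=465 → 465
row_key=L73: manual_reading=543 → 543
row_key=L93: manual_reading=1231 → 1231

1922, 842, 1159, 190, 1704, 411, 1130, 1118, 465, 543, 1231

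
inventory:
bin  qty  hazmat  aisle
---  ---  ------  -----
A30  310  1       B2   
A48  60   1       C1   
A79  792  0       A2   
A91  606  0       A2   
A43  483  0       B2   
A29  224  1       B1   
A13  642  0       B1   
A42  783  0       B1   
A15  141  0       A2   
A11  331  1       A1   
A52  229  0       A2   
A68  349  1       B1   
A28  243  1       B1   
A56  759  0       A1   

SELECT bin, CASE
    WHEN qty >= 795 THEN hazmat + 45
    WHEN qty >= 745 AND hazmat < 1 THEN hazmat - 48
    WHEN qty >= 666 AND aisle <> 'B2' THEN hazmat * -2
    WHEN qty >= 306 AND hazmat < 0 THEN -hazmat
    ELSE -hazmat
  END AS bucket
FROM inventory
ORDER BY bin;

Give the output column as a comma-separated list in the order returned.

bin=A11: ELSE → -1
bin=A13: ELSE → 0
bin=A15: ELSE → 0
bin=A28: ELSE → -1
bin=A29: ELSE → -1
bin=A30: ELSE → -1
bin=A42: qty >= 745 AND hazmat < 1 → -48
bin=A43: ELSE → 0
bin=A48: ELSE → -1
bin=A52: ELSE → 0
bin=A56: qty >= 745 AND hazmat < 1 → -48
bin=A68: ELSE → -1
bin=A79: qty >= 745 AND hazmat < 1 → -48
bin=A91: ELSE → 0

-1, 0, 0, -1, -1, -1, -48, 0, -1, 0, -48, -1, -48, 0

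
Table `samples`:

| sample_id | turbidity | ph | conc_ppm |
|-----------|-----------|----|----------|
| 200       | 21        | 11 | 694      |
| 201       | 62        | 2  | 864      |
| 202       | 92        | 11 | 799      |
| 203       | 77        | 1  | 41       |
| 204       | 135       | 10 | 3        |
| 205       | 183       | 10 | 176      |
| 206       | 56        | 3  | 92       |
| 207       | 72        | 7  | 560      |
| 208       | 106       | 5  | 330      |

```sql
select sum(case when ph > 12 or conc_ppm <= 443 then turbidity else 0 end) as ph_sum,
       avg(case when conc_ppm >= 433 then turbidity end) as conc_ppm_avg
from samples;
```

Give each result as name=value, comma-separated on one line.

ph_sum=557, conc_ppm_avg=61.75

[ph_sum: ph > 12 or conc_ppm <= 443]
sample_id=200: ✗
sample_id=201: ✗
sample_id=202: ✗
sample_id=203: ✓ → 77
sample_id=204: ✓ → 135
sample_id=205: ✓ → 183
sample_id=206: ✓ → 56
sample_id=207: ✗
sample_id=208: ✓ → 106
ph_sum = 77 + 135 + 183 + 56 + 106 = 557
—
[conc_ppm_avg: conc_ppm >= 433]
sample_id=200: ✓ → 21
sample_id=201: ✓ → 62
sample_id=202: ✓ → 92
sample_id=203: ✗
sample_id=204: ✗
sample_id=205: ✗
sample_id=206: ✗
sample_id=207: ✓ → 72
sample_id=208: ✗
conc_ppm_avg = (21 + 62 + 92 + 72) / 4 = 61.75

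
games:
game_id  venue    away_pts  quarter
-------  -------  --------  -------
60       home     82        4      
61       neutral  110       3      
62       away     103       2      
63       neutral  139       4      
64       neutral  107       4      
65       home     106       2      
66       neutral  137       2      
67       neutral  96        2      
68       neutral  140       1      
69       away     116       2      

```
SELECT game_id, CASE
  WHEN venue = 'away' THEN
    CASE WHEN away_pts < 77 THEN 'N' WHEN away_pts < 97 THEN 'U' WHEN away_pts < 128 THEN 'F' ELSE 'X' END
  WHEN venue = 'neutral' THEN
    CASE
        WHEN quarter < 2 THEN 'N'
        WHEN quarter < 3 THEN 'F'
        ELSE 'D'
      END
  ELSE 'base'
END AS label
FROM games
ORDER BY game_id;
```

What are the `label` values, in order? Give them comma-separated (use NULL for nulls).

base, D, F, D, D, base, F, F, N, F

game_id=60: venue='home' → outer ELSE → base
game_id=61: venue='neutral' → inner[ELSE] → D
game_id=62: venue='away' → inner[away_pts < 128] → F
game_id=63: venue='neutral' → inner[ELSE] → D
game_id=64: venue='neutral' → inner[ELSE] → D
game_id=65: venue='home' → outer ELSE → base
game_id=66: venue='neutral' → inner[quarter < 3] → F
game_id=67: venue='neutral' → inner[quarter < 3] → F
game_id=68: venue='neutral' → inner[quarter < 2] → N
game_id=69: venue='away' → inner[away_pts < 128] → F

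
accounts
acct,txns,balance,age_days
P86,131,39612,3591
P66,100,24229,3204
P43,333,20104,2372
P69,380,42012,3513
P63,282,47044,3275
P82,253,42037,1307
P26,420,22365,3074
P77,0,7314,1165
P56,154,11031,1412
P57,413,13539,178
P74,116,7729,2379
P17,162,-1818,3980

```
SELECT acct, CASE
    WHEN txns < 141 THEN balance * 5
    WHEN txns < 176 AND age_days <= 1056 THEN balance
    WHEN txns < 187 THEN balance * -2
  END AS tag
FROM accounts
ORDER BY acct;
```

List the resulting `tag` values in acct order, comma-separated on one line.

acct=P17: txns < 187 → 3636
acct=P26: (no match → NULL) → NULL
acct=P43: (no match → NULL) → NULL
acct=P56: txns < 187 → -22062
acct=P57: (no match → NULL) → NULL
acct=P63: (no match → NULL) → NULL
acct=P66: txns < 141 → 121145
acct=P69: (no match → NULL) → NULL
acct=P74: txns < 141 → 38645
acct=P77: txns < 141 → 36570
acct=P82: (no match → NULL) → NULL
acct=P86: txns < 141 → 198060

3636, NULL, NULL, -22062, NULL, NULL, 121145, NULL, 38645, 36570, NULL, 198060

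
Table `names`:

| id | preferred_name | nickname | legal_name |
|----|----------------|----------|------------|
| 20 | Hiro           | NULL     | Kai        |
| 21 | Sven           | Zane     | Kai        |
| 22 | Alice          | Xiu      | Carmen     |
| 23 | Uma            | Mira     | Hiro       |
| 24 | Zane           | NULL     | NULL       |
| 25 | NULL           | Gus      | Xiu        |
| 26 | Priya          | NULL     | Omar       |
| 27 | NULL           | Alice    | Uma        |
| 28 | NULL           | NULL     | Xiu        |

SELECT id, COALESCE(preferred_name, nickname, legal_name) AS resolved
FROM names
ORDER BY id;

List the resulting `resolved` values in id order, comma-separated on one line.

id=20: preferred_name=Hiro → Hiro
id=21: preferred_name=Sven → Sven
id=22: preferred_name=Alice → Alice
id=23: preferred_name=Uma → Uma
id=24: preferred_name=Zane → Zane
id=25: preferred_name=NULL, nickname=Gus → Gus
id=26: preferred_name=Priya → Priya
id=27: preferred_name=NULL, nickname=Alice → Alice
id=28: preferred_name=NULL, nickname=NULL, legal_name=Xiu → Xiu

Hiro, Sven, Alice, Uma, Zane, Gus, Priya, Alice, Xiu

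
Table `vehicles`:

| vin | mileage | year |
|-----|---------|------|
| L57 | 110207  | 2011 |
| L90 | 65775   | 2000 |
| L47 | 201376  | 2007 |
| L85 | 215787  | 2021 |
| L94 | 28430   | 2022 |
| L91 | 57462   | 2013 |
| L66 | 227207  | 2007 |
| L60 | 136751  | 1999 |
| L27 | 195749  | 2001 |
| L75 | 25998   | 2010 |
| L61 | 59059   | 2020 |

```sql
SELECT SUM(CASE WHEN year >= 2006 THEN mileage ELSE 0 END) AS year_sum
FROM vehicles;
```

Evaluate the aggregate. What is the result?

vin=L57: ✓ → 110207
vin=L90: ✗
vin=L47: ✓ → 201376
vin=L85: ✓ → 215787
vin=L94: ✓ → 28430
vin=L91: ✓ → 57462
vin=L66: ✓ → 227207
vin=L60: ✗
vin=L27: ✗
vin=L75: ✓ → 25998
vin=L61: ✓ → 59059
year_sum = 110207 + 201376 + 215787 + 28430 + 57462 + 227207 + 25998 + 59059 = 925526

925526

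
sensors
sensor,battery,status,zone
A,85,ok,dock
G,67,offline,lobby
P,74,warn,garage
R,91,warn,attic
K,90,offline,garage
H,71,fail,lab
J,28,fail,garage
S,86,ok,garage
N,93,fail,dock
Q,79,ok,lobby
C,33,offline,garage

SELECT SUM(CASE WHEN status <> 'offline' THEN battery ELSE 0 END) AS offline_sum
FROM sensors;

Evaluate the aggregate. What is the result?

607

sensor=A: ✓ → 85
sensor=G: ✗
sensor=P: ✓ → 74
sensor=R: ✓ → 91
sensor=K: ✗
sensor=H: ✓ → 71
sensor=J: ✓ → 28
sensor=S: ✓ → 86
sensor=N: ✓ → 93
sensor=Q: ✓ → 79
sensor=C: ✗
offline_sum = 85 + 74 + 91 + 71 + 28 + 86 + 93 + 79 = 607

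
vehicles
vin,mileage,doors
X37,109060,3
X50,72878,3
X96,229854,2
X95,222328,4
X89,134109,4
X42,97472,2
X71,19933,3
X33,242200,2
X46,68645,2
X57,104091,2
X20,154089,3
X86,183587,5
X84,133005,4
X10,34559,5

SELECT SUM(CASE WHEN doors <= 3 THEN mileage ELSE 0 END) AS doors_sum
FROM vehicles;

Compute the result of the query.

1098222

vin=X37: ✓ → 109060
vin=X50: ✓ → 72878
vin=X96: ✓ → 229854
vin=X95: ✗
vin=X89: ✗
vin=X42: ✓ → 97472
vin=X71: ✓ → 19933
vin=X33: ✓ → 242200
vin=X46: ✓ → 68645
vin=X57: ✓ → 104091
vin=X20: ✓ → 154089
vin=X86: ✗
vin=X84: ✗
vin=X10: ✗
doors_sum = 109060 + 72878 + 229854 + 97472 + 19933 + 242200 + 68645 + 104091 + 154089 = 1098222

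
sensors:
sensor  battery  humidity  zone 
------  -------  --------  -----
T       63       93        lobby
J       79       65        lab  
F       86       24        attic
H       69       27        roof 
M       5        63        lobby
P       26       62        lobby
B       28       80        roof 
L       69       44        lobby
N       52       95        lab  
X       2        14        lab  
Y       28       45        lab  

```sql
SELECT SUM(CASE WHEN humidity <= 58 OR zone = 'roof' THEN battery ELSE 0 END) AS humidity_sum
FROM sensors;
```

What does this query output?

sensor=T: ✗
sensor=J: ✗
sensor=F: ✓ → 86
sensor=H: ✓ → 69
sensor=M: ✗
sensor=P: ✗
sensor=B: ✓ → 28
sensor=L: ✓ → 69
sensor=N: ✗
sensor=X: ✓ → 2
sensor=Y: ✓ → 28
humidity_sum = 86 + 69 + 28 + 69 + 2 + 28 = 282

282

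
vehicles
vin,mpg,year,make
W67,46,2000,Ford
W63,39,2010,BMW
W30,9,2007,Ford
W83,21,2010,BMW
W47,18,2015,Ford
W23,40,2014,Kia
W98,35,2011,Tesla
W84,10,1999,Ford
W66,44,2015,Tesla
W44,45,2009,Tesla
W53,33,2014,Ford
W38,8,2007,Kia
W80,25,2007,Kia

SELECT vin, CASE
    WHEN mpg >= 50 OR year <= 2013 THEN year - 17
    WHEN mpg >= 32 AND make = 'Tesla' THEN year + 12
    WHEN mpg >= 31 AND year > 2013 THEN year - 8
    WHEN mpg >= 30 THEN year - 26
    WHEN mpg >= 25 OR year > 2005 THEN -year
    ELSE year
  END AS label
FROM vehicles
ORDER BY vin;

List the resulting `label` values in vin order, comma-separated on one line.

vin=W23: mpg >= 31 AND year > 2013 → 2006
vin=W30: mpg >= 50 OR year <= 2013 → 1990
vin=W38: mpg >= 50 OR year <= 2013 → 1990
vin=W44: mpg >= 50 OR year <= 2013 → 1992
vin=W47: mpg >= 25 OR year > 2005 → -2015
vin=W53: mpg >= 31 AND year > 2013 → 2006
vin=W63: mpg >= 50 OR year <= 2013 → 1993
vin=W66: mpg >= 32 AND make = 'Tesla' → 2027
vin=W67: mpg >= 50 OR year <= 2013 → 1983
vin=W80: mpg >= 50 OR year <= 2013 → 1990
vin=W83: mpg >= 50 OR year <= 2013 → 1993
vin=W84: mpg >= 50 OR year <= 2013 → 1982
vin=W98: mpg >= 50 OR year <= 2013 → 1994

2006, 1990, 1990, 1992, -2015, 2006, 1993, 2027, 1983, 1990, 1993, 1982, 1994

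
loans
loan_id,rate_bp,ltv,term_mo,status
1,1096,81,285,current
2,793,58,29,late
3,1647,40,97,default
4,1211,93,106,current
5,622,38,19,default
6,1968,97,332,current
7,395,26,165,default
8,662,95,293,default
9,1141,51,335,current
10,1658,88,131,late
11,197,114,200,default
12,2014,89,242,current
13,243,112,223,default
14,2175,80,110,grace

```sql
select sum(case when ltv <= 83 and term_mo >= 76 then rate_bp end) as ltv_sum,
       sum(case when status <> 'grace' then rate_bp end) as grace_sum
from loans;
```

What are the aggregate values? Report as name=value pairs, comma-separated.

ltv_sum=6454, grace_sum=13647

[ltv_sum: ltv <= 83 and term_mo >= 76]
loan_id=1: ✓ → 1096
loan_id=2: ✗
loan_id=3: ✓ → 1647
loan_id=4: ✗
loan_id=5: ✗
loan_id=6: ✗
loan_id=7: ✓ → 395
loan_id=8: ✗
loan_id=9: ✓ → 1141
loan_id=10: ✗
loan_id=11: ✗
loan_id=12: ✗
loan_id=13: ✗
loan_id=14: ✓ → 2175
ltv_sum = 1096 + 1647 + 395 + 1141 + 2175 = 6454
—
[grace_sum: status <> 'grace']
loan_id=1: ✓ → 1096
loan_id=2: ✓ → 793
loan_id=3: ✓ → 1647
loan_id=4: ✓ → 1211
loan_id=5: ✓ → 622
loan_id=6: ✓ → 1968
loan_id=7: ✓ → 395
loan_id=8: ✓ → 662
loan_id=9: ✓ → 1141
loan_id=10: ✓ → 1658
loan_id=11: ✓ → 197
loan_id=12: ✓ → 2014
loan_id=13: ✓ → 243
loan_id=14: ✗
grace_sum = 1096 + 793 + 1647 + 1211 + 622 + 1968 + 395 + 662 + 1141 + 1658 + 197 + 2014 + 243 = 13647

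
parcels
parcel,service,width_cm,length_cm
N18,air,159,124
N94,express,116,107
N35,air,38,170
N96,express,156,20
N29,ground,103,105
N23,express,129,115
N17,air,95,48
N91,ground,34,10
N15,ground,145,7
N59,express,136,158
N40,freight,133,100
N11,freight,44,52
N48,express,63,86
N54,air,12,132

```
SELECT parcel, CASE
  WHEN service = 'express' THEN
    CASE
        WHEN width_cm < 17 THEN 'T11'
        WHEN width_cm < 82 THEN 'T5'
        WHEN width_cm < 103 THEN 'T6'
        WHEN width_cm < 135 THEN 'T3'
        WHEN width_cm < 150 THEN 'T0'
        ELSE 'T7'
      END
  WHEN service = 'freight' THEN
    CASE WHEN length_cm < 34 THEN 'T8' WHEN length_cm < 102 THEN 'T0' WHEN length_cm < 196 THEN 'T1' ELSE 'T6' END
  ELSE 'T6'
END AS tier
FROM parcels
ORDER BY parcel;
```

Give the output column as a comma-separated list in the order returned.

parcel=N11: service='freight' → inner[length_cm < 102] → T0
parcel=N15: service='ground' → outer ELSE → T6
parcel=N17: service='air' → outer ELSE → T6
parcel=N18: service='air' → outer ELSE → T6
parcel=N23: service='express' → inner[width_cm < 135] → T3
parcel=N29: service='ground' → outer ELSE → T6
parcel=N35: service='air' → outer ELSE → T6
parcel=N40: service='freight' → inner[length_cm < 102] → T0
parcel=N48: service='express' → inner[width_cm < 82] → T5
parcel=N54: service='air' → outer ELSE → T6
parcel=N59: service='express' → inner[width_cm < 150] → T0
parcel=N91: service='ground' → outer ELSE → T6
parcel=N94: service='express' → inner[width_cm < 135] → T3
parcel=N96: service='express' → inner[ELSE] → T7

T0, T6, T6, T6, T3, T6, T6, T0, T5, T6, T0, T6, T3, T7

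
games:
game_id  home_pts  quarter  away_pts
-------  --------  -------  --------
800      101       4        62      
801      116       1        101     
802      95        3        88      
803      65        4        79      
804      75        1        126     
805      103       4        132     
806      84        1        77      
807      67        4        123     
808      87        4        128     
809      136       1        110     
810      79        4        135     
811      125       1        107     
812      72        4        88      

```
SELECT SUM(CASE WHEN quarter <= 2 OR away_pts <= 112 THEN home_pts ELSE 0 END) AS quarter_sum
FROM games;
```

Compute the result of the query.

game_id=800: ✓ → 101
game_id=801: ✓ → 116
game_id=802: ✓ → 95
game_id=803: ✓ → 65
game_id=804: ✓ → 75
game_id=805: ✗
game_id=806: ✓ → 84
game_id=807: ✗
game_id=808: ✗
game_id=809: ✓ → 136
game_id=810: ✗
game_id=811: ✓ → 125
game_id=812: ✓ → 72
quarter_sum = 101 + 116 + 95 + 65 + 75 + 84 + 136 + 125 + 72 = 869

869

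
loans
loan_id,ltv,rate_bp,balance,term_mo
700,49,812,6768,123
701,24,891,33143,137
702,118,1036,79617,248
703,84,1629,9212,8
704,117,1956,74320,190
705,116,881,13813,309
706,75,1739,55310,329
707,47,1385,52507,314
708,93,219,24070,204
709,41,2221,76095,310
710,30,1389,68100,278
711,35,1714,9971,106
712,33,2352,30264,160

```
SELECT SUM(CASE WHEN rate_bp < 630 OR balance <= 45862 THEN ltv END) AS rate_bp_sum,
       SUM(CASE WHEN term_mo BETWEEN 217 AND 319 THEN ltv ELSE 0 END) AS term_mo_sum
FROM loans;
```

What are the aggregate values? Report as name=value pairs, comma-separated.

rate_bp_sum=434, term_mo_sum=352

[rate_bp_sum: rate_bp < 630 OR balance <= 45862]
loan_id=700: ✓ → 49
loan_id=701: ✓ → 24
loan_id=702: ✗
loan_id=703: ✓ → 84
loan_id=704: ✗
loan_id=705: ✓ → 116
loan_id=706: ✗
loan_id=707: ✗
loan_id=708: ✓ → 93
loan_id=709: ✗
loan_id=710: ✗
loan_id=711: ✓ → 35
loan_id=712: ✓ → 33
rate_bp_sum = 49 + 24 + 84 + 116 + 93 + 35 + 33 = 434
—
[term_mo_sum: term_mo BETWEEN 217 AND 319]
loan_id=700: ✗
loan_id=701: ✗
loan_id=702: ✓ → 118
loan_id=703: ✗
loan_id=704: ✗
loan_id=705: ✓ → 116
loan_id=706: ✗
loan_id=707: ✓ → 47
loan_id=708: ✗
loan_id=709: ✓ → 41
loan_id=710: ✓ → 30
loan_id=711: ✗
loan_id=712: ✗
term_mo_sum = 118 + 116 + 47 + 41 + 30 = 352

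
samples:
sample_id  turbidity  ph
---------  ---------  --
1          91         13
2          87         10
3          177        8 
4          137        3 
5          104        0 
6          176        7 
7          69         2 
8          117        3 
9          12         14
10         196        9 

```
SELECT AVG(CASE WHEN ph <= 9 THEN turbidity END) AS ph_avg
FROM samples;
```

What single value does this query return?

139.4285714286

sample_id=1: ✗
sample_id=2: ✗
sample_id=3: ✓ → 177
sample_id=4: ✓ → 137
sample_id=5: ✓ → 104
sample_id=6: ✓ → 176
sample_id=7: ✓ → 69
sample_id=8: ✓ → 117
sample_id=9: ✗
sample_id=10: ✓ → 196
ph_avg = (177 + 137 + 104 + 176 + 69 + 117 + 196) / 7 = 139.4285714286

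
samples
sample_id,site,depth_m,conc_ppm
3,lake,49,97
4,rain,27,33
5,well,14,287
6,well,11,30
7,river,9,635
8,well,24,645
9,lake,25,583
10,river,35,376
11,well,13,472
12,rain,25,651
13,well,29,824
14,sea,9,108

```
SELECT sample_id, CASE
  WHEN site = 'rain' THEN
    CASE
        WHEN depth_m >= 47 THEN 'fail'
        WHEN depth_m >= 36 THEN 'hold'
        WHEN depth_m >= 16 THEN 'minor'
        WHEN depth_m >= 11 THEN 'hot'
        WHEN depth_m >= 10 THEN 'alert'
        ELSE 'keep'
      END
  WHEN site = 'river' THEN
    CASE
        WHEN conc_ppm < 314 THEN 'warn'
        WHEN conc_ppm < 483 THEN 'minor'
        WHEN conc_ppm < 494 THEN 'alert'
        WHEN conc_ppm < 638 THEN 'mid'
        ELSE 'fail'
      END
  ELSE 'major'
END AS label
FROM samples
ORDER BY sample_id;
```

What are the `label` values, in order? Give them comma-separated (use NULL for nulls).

sample_id=3: site='lake' → outer ELSE → major
sample_id=4: site='rain' → inner[depth_m >= 16] → minor
sample_id=5: site='well' → outer ELSE → major
sample_id=6: site='well' → outer ELSE → major
sample_id=7: site='river' → inner[conc_ppm < 638] → mid
sample_id=8: site='well' → outer ELSE → major
sample_id=9: site='lake' → outer ELSE → major
sample_id=10: site='river' → inner[conc_ppm < 483] → minor
sample_id=11: site='well' → outer ELSE → major
sample_id=12: site='rain' → inner[depth_m >= 16] → minor
sample_id=13: site='well' → outer ELSE → major
sample_id=14: site='sea' → outer ELSE → major

major, minor, major, major, mid, major, major, minor, major, minor, major, major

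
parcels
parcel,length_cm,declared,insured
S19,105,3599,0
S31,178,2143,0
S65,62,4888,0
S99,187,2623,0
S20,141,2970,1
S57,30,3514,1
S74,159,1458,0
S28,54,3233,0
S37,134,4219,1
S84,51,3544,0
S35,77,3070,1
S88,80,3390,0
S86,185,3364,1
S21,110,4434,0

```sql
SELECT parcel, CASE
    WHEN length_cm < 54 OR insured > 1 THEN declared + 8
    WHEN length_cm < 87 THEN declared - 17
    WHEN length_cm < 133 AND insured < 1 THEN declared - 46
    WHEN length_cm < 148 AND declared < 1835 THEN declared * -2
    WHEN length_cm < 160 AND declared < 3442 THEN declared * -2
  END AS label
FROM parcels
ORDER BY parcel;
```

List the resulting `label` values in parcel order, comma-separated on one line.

parcel=S19: length_cm < 133 AND insured < 1 → 3553
parcel=S20: length_cm < 160 AND declared < 3442 → -5940
parcel=S21: length_cm < 133 AND insured < 1 → 4388
parcel=S28: length_cm < 87 → 3216
parcel=S31: (no match → NULL) → NULL
parcel=S35: length_cm < 87 → 3053
parcel=S37: (no match → NULL) → NULL
parcel=S57: length_cm < 54 OR insured > 1 → 3522
parcel=S65: length_cm < 87 → 4871
parcel=S74: length_cm < 160 AND declared < 3442 → -2916
parcel=S84: length_cm < 54 OR insured > 1 → 3552
parcel=S86: (no match → NULL) → NULL
parcel=S88: length_cm < 87 → 3373
parcel=S99: (no match → NULL) → NULL

3553, -5940, 4388, 3216, NULL, 3053, NULL, 3522, 4871, -2916, 3552, NULL, 3373, NULL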